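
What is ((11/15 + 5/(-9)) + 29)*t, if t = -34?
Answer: -44642/45 ≈ -992.04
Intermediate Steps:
((11/15 + 5/(-9)) + 29)*t = ((11/15 + 5/(-9)) + 29)*(-34) = ((11*(1/15) + 5*(-⅑)) + 29)*(-34) = ((11/15 - 5/9) + 29)*(-34) = (8/45 + 29)*(-34) = (1313/45)*(-34) = -44642/45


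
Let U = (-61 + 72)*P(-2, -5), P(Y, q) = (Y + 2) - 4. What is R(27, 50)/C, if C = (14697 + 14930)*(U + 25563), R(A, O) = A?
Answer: 27/756051413 ≈ 3.5712e-8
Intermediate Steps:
P(Y, q) = -2 + Y (P(Y, q) = (2 + Y) - 4 = -2 + Y)
U = -44 (U = (-61 + 72)*(-2 - 2) = 11*(-4) = -44)
C = 756051413 (C = (14697 + 14930)*(-44 + 25563) = 29627*25519 = 756051413)
R(27, 50)/C = 27/756051413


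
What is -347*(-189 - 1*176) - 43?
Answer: 126612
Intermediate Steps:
-347*(-189 - 1*176) - 43 = -347*(-189 - 176) - 43 = -347*(-365) - 43 = 126655 - 43 = 126612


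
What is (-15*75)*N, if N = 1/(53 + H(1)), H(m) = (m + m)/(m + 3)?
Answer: -2250/107 ≈ -21.028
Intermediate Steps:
H(m) = 2*m/(3 + m) (H(m) = (2*m)/(3 + m) = 2*m/(3 + m))
N = 2/107 (N = 1/(53 + 2*1/(3 + 1)) = 1/(53 + 2*1/4) = 1/(53 + 2*1*(¼)) = 1/(53 + ½) = 1/(107/2) = 2/107 ≈ 0.018692)
(-15*75)*N = -15*75*(2/107) = -1125*2/107 = -2250/107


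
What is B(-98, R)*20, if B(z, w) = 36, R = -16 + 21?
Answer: 720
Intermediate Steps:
R = 5
B(-98, R)*20 = 36*20 = 720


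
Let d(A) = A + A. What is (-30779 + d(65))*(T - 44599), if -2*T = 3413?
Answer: 2838434539/2 ≈ 1.4192e+9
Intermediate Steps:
T = -3413/2 (T = -½*3413 = -3413/2 ≈ -1706.5)
d(A) = 2*A
(-30779 + d(65))*(T - 44599) = (-30779 + 2*65)*(-3413/2 - 44599) = (-30779 + 130)*(-92611/2) = -30649*(-92611/2) = 2838434539/2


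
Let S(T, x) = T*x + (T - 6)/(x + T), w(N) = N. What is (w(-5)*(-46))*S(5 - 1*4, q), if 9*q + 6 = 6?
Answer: -1150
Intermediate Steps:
q = 0 (q = -⅔ + (⅑)*6 = -⅔ + ⅔ = 0)
S(T, x) = T*x + (-6 + T)/(T + x)
(w(-5)*(-46))*S(5 - 1*4, q) = (-5*(-46))*((-6 + (5 - 1*4) + (5 - 1*4)*0² + 0*(5 - 1*4)²)/((5 - 1*4) + 0)) = 230*((-6 + (5 - 4) + (5 - 4)*0 + 0*(5 - 4)²)/((5 - 4) + 0)) = 230*((-6 + 1 + 1*0 + 0*1²)/(1 + 0)) = 230*((-6 + 1 + 0 + 0*1)/1) = 230*(1*(-6 + 1 + 0 + 0)) = 230*(1*(-5)) = 230*(-5) = -1150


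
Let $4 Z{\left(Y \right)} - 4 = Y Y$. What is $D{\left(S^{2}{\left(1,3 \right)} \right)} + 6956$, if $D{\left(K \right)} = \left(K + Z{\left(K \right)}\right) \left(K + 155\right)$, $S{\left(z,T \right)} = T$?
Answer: $11917$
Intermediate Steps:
$Z{\left(Y \right)} = 1 + \frac{Y^{2}}{4}$ ($Z{\left(Y \right)} = 1 + \frac{Y Y}{4} = 1 + \frac{Y^{2}}{4}$)
$D{\left(K \right)} = \left(155 + K\right) \left(1 + K + \frac{K^{2}}{4}\right)$ ($D{\left(K \right)} = \left(K + \left(1 + \frac{K^{2}}{4}\right)\right) \left(K + 155\right) = \left(1 + K + \frac{K^{2}}{4}\right) \left(155 + K\right) = \left(155 + K\right) \left(1 + K + \frac{K^{2}}{4}\right)$)
$D{\left(S^{2}{\left(1,3 \right)} \right)} + 6956 = \left(155 + 156 \cdot 3^{2} + \frac{\left(3^{2}\right)^{3}}{4} + \frac{159 \left(3^{2}\right)^{2}}{4}\right) + 6956 = \left(155 + 156 \cdot 9 + \frac{9^{3}}{4} + \frac{159 \cdot 9^{2}}{4}\right) + 6956 = \left(155 + 1404 + \frac{1}{4} \cdot 729 + \frac{159}{4} \cdot 81\right) + 6956 = \left(155 + 1404 + \frac{729}{4} + \frac{12879}{4}\right) + 6956 = 4961 + 6956 = 11917$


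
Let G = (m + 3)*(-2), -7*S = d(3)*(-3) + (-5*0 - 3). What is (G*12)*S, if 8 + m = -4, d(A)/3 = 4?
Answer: 8424/7 ≈ 1203.4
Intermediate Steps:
d(A) = 12 (d(A) = 3*4 = 12)
m = -12 (m = -8 - 4 = -12)
S = 39/7 (S = -(12*(-3) + (-5*0 - 3))/7 = -(-36 + (0 - 3))/7 = -(-36 - 3)/7 = -⅐*(-39) = 39/7 ≈ 5.5714)
G = 18 (G = (-12 + 3)*(-2) = -9*(-2) = 18)
(G*12)*S = (18*12)*(39/7) = 216*(39/7) = 8424/7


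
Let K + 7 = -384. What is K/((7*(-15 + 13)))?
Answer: 391/14 ≈ 27.929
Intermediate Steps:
K = -391 (K = -7 - 384 = -391)
K/((7*(-15 + 13))) = -391*1/(7*(-15 + 13)) = -391/(7*(-2)) = -391/(-14) = -391*(-1/14) = 391/14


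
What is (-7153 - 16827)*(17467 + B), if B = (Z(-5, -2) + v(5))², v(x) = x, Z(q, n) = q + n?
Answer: -418954580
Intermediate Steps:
Z(q, n) = n + q
B = 4 (B = ((-2 - 5) + 5)² = (-7 + 5)² = (-2)² = 4)
(-7153 - 16827)*(17467 + B) = (-7153 - 16827)*(17467 + 4) = -23980*17471 = -418954580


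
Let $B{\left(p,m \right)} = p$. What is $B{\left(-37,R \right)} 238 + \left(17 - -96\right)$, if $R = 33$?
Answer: $-8693$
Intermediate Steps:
$B{\left(-37,R \right)} 238 + \left(17 - -96\right) = \left(-37\right) 238 + \left(17 - -96\right) = -8806 + \left(17 + 96\right) = -8806 + 113 = -8693$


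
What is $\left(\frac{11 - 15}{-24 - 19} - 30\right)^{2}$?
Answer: $\frac{1653796}{1849} \approx 894.43$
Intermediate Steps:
$\left(\frac{11 - 15}{-24 - 19} - 30\right)^{2} = \left(- \frac{4}{-43} - 30\right)^{2} = \left(\left(-4\right) \left(- \frac{1}{43}\right) - 30\right)^{2} = \left(\frac{4}{43} - 30\right)^{2} = \left(- \frac{1286}{43}\right)^{2} = \frac{1653796}{1849}$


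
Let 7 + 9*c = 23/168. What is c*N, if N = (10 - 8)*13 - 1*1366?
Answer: 386255/378 ≈ 1021.8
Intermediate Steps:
c = -1153/1512 (c = -7/9 + (23/168)/9 = -7/9 + (23*(1/168))/9 = -7/9 + (1/9)*(23/168) = -7/9 + 23/1512 = -1153/1512 ≈ -0.76257)
N = -1340 (N = 2*13 - 1366 = 26 - 1366 = -1340)
c*N = -1153/1512*(-1340) = 386255/378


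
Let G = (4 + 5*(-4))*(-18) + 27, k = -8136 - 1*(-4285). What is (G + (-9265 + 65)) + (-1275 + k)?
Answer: -14011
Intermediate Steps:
k = -3851 (k = -8136 + 4285 = -3851)
G = 315 (G = (4 - 20)*(-18) + 27 = -16*(-18) + 27 = 288 + 27 = 315)
(G + (-9265 + 65)) + (-1275 + k) = (315 + (-9265 + 65)) + (-1275 - 3851) = (315 - 9200) - 5126 = -8885 - 5126 = -14011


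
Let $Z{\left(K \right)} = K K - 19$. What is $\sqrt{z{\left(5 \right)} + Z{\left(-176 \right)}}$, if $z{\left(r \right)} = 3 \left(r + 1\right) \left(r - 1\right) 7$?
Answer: $\sqrt{31461} \approx 177.37$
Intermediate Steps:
$Z{\left(K \right)} = -19 + K^{2}$ ($Z{\left(K \right)} = K^{2} - 19 = -19 + K^{2}$)
$z{\left(r \right)} = 21 \left(1 + r\right) \left(-1 + r\right)$ ($z{\left(r \right)} = 3 \left(1 + r\right) \left(-1 + r\right) 7 = 21 \left(1 + r\right) \left(-1 + r\right)$)
$\sqrt{z{\left(5 \right)} + Z{\left(-176 \right)}} = \sqrt{\left(-21 + 21 \cdot 5^{2}\right) - \left(19 - \left(-176\right)^{2}\right)} = \sqrt{\left(-21 + 21 \cdot 25\right) + \left(-19 + 30976\right)} = \sqrt{\left(-21 + 525\right) + 30957} = \sqrt{504 + 30957} = \sqrt{31461}$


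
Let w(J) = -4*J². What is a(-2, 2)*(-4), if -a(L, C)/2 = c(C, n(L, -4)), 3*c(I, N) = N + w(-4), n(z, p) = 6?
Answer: -464/3 ≈ -154.67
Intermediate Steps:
c(I, N) = -64/3 + N/3 (c(I, N) = (N - 4*(-4)²)/3 = (N - 4*16)/3 = (N - 64)/3 = (-64 + N)/3 = -64/3 + N/3)
a(L, C) = 116/3 (a(L, C) = -2*(-64/3 + (⅓)*6) = -2*(-64/3 + 2) = -2*(-58/3) = 116/3)
a(-2, 2)*(-4) = (116/3)*(-4) = -464/3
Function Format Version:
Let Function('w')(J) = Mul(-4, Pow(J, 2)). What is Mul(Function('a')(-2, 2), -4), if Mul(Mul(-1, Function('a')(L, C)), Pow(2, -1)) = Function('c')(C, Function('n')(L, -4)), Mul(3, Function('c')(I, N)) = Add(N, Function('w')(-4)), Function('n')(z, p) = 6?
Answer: Rational(-464, 3) ≈ -154.67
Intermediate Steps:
Function('c')(I, N) = Add(Rational(-64, 3), Mul(Rational(1, 3), N)) (Function('c')(I, N) = Mul(Rational(1, 3), Add(N, Mul(-4, Pow(-4, 2)))) = Mul(Rational(1, 3), Add(N, Mul(-4, 16))) = Mul(Rational(1, 3), Add(N, -64)) = Mul(Rational(1, 3), Add(-64, N)) = Add(Rational(-64, 3), Mul(Rational(1, 3), N)))
Function('a')(L, C) = Rational(116, 3) (Function('a')(L, C) = Mul(-2, Add(Rational(-64, 3), Mul(Rational(1, 3), 6))) = Mul(-2, Add(Rational(-64, 3), 2)) = Mul(-2, Rational(-58, 3)) = Rational(116, 3))
Mul(Function('a')(-2, 2), -4) = Mul(Rational(116, 3), -4) = Rational(-464, 3)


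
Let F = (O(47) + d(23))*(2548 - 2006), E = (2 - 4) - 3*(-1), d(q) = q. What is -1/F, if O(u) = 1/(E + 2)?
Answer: -3/37940 ≈ -7.9072e-5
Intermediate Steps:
E = 1 (E = -2 + 3 = 1)
O(u) = ⅓ (O(u) = 1/(1 + 2) = 1/3 = ⅓)
F = 37940/3 (F = (⅓ + 23)*(2548 - 2006) = (70/3)*542 = 37940/3 ≈ 12647.)
-1/F = -1/37940/3 = -1*3/37940 = -3/37940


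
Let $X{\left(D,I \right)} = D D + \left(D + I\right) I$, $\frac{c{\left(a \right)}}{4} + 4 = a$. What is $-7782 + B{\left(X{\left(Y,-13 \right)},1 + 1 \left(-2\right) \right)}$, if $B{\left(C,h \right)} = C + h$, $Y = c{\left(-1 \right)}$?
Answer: $-6954$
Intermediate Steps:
$c{\left(a \right)} = -16 + 4 a$
$Y = -20$ ($Y = -16 + 4 \left(-1\right) = -16 - 4 = -20$)
$X{\left(D,I \right)} = D^{2} + I \left(D + I\right)$
$-7782 + B{\left(X{\left(Y,-13 \right)},1 + 1 \left(-2\right) \right)} = -7782 + \left(\left(\left(-20\right)^{2} + \left(-13\right)^{2} - -260\right) + \left(1 + 1 \left(-2\right)\right)\right) = -7782 + \left(\left(400 + 169 + 260\right) + \left(1 - 2\right)\right) = -7782 + \left(829 - 1\right) = -7782 + 828 = -6954$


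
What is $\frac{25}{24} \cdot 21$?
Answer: $\frac{175}{8} \approx 21.875$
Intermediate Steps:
$\frac{25}{24} \cdot 21 = \frac{175}{8}$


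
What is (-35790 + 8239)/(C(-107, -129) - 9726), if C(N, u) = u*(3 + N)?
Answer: -27551/3690 ≈ -7.4664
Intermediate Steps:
(-35790 + 8239)/(C(-107, -129) - 9726) = (-35790 + 8239)/(-129*(3 - 107) - 9726) = -27551/(-129*(-104) - 9726) = -27551/(13416 - 9726) = -27551/3690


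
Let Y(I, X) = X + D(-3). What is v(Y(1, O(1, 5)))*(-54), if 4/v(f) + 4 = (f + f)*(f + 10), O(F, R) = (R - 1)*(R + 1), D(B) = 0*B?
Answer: -54/407 ≈ -0.13268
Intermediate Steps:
D(B) = 0
O(F, R) = (1 + R)*(-1 + R) (O(F, R) = (-1 + R)*(1 + R) = (1 + R)*(-1 + R))
Y(I, X) = X (Y(I, X) = X + 0 = X)
v(f) = 4/(-4 + 2*f*(10 + f)) (v(f) = 4/(-4 + (f + f)*(f + 10)) = 4/(-4 + (2*f)*(10 + f)) = 4/(-4 + 2*f*(10 + f)))
v(Y(1, O(1, 5)))*(-54) = (2/(-2 + (-1 + 5²)² + 10*(-1 + 5²)))*(-54) = (2/(-2 + (-1 + 25)² + 10*(-1 + 25)))*(-54) = (2/(-2 + 24² + 10*24))*(-54) = (2/(-2 + 576 + 240))*(-54) = (2/814)*(-54) = (2*(1/814))*(-54) = (1/407)*(-54) = -54/407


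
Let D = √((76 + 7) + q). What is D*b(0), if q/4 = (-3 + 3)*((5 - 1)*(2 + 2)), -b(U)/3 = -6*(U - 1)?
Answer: -18*√83 ≈ -163.99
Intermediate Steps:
b(U) = -18 + 18*U (b(U) = -(-18)*(U - 1) = -(-18)*(-1 + U) = -3*(6 - 6*U) = -18 + 18*U)
q = 0 (q = 4*((-3 + 3)*((5 - 1)*(2 + 2))) = 4*(0*(4*4)) = 4*(0*16) = 4*0 = 0)
D = √83 (D = √((76 + 7) + 0) = √(83 + 0) = √83 ≈ 9.1104)
D*b(0) = √83*(-18 + 18*0) = √83*(-18 + 0) = √83*(-18) = -18*√83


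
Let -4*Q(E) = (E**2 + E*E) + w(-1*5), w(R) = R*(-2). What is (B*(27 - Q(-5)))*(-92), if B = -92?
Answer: 355488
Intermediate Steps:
w(R) = -2*R
Q(E) = -5/2 - E**2/2 (Q(E) = -((E**2 + E*E) - (-2)*5)/4 = -((E**2 + E**2) - 2*(-5))/4 = -(2*E**2 + 10)/4 = -(10 + 2*E**2)/4 = -5/2 - E**2/2)
(B*(27 - Q(-5)))*(-92) = -92*(27 - (-5/2 - 1/2*(-5)**2))*(-92) = -92*(27 - (-5/2 - 1/2*25))*(-92) = -92*(27 - (-5/2 - 25/2))*(-92) = -92*(27 - 1*(-15))*(-92) = -92*(27 + 15)*(-92) = -92*42*(-92) = -3864*(-92) = 355488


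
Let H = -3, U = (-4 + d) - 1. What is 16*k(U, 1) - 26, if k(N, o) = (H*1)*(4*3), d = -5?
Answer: -602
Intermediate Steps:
U = -10 (U = (-4 - 5) - 1 = -9 - 1 = -10)
k(N, o) = -36 (k(N, o) = (-3*1)*(4*3) = -3*12 = -36)
16*k(U, 1) - 26 = 16*(-36) - 26 = -576 - 26 = -602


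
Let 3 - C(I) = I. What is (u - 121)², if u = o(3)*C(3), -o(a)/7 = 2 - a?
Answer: 14641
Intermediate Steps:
C(I) = 3 - I
o(a) = -14 + 7*a (o(a) = -7*(2 - a) = -14 + 7*a)
u = 0 (u = (-14 + 7*3)*(3 - 1*3) = (-14 + 21)*(3 - 3) = 7*0 = 0)
(u - 121)² = (0 - 121)² = (-121)² = 14641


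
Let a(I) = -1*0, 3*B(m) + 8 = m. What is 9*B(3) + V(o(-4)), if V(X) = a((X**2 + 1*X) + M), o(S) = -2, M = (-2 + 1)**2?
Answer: -15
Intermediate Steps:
M = 1 (M = (-1)**2 = 1)
B(m) = -8/3 + m/3
a(I) = 0
V(X) = 0
9*B(3) + V(o(-4)) = 9*(-8/3 + (1/3)*3) + 0 = 9*(-8/3 + 1) + 0 = 9*(-5/3) + 0 = -15 + 0 = -15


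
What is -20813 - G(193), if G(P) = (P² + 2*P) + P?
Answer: -58641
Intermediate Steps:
G(P) = P² + 3*P
-20813 - G(193) = -20813 - 193*(3 + 193) = -20813 - 193*196 = -20813 - 1*37828 = -20813 - 37828 = -58641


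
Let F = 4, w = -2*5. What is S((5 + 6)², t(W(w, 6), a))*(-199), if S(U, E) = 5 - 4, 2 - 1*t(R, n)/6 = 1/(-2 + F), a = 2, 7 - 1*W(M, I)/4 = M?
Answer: -199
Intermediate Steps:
w = -10
W(M, I) = 28 - 4*M
t(R, n) = 9 (t(R, n) = 12 - 6/(-2 + 4) = 12 - 6/2 = 12 - 6*½ = 12 - 3 = 9)
S(U, E) = 1
S((5 + 6)², t(W(w, 6), a))*(-199) = 1*(-199) = -199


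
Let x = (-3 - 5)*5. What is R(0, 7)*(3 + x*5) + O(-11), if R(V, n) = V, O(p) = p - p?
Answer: 0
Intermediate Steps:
x = -40 (x = -8*5 = -40)
O(p) = 0
R(0, 7)*(3 + x*5) + O(-11) = 0*(3 - 40*5) + 0 = 0*(3 - 200) + 0 = 0*(-197) + 0 = 0 + 0 = 0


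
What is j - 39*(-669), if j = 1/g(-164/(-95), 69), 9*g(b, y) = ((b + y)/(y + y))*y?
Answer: 175307139/6719 ≈ 26091.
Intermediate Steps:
g(b, y) = b/18 + y/18 (g(b, y) = (((b + y)/(y + y))*y)/9 = (((b + y)/((2*y)))*y)/9 = (((b + y)*(1/(2*y)))*y)/9 = (((b + y)/(2*y))*y)/9 = (b/2 + y/2)/9 = b/18 + y/18)
j = 1710/6719 (j = 1/((-164/(-95))/18 + (1/18)*69) = 1/((-164*(-1/95))/18 + 23/6) = 1/((1/18)*(164/95) + 23/6) = 1/(82/855 + 23/6) = 1/(6719/1710) = 1710/6719 ≈ 0.25450)
j - 39*(-669) = 1710/6719 - 39*(-669) = 1710/6719 - 1*(-26091) = 1710/6719 + 26091 = 175307139/6719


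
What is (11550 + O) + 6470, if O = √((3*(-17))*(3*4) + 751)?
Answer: 18020 + √139 ≈ 18032.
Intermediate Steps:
O = √139 (O = √(-51*12 + 751) = √(-612 + 751) = √139 ≈ 11.790)
(11550 + O) + 6470 = (11550 + √139) + 6470 = 18020 + √139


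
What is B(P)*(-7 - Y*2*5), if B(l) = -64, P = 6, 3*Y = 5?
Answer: 4544/3 ≈ 1514.7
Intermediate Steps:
Y = 5/3 (Y = (⅓)*5 = 5/3 ≈ 1.6667)
B(P)*(-7 - Y*2*5) = -64*(-7 - (5/3)*2*5) = -64*(-7 - 10*5/3) = -64*(-7 - 1*50/3) = -64*(-7 - 50/3) = -64*(-71/3) = 4544/3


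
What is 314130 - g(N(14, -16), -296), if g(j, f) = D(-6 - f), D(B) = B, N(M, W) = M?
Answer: 313840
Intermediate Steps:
g(j, f) = -6 - f
314130 - g(N(14, -16), -296) = 314130 - (-6 - 1*(-296)) = 314130 - (-6 + 296) = 314130 - 1*290 = 314130 - 290 = 313840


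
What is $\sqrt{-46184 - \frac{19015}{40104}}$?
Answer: $\frac{i \sqrt{2063330916214}}{6684} \approx 214.91 i$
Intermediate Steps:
$\sqrt{-46184 - \frac{19015}{40104}} = \sqrt{- \frac{1852182151}{40104}} = \frac{i \sqrt{2063330916214}}{6684}$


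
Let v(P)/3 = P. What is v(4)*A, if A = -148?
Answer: -1776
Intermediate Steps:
v(P) = 3*P
v(4)*A = (3*4)*(-148) = 12*(-148) = -1776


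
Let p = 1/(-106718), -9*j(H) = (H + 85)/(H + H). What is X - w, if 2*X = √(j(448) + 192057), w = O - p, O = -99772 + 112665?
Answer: -1375915175/106718 + √21682459610/672 ≈ -12674.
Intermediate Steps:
j(H) = -(85 + H)/(18*H) (j(H) = -(H + 85)/(9*(H + H)) = -(85 + H)/(9*(2*H)) = -(85 + H)*1/(2*H)/9 = -(85 + H)/(18*H))
p = -1/106718 ≈ -9.3705e-6
O = 12893
w = 1375915175/106718 (w = 12893 - 1*(-1/106718) = 12893 + 1/106718 = 1375915175/106718 ≈ 12893.)
X = √21682459610/672 (X = √((1/18)*(-85 - 1*448)/448 + 192057)/2 = √((1/18)*(1/448)*(-85 - 448) + 192057)/2 = √((1/18)*(1/448)*(-533) + 192057)/2 = √(-533/8064 + 192057)/2 = √(1548747115/8064)/2 = (√21682459610/336)/2 = √21682459610/672 ≈ 219.12)
X - w = √21682459610/672 - 1*1375915175/106718 = √21682459610/672 - 1375915175/106718 = -1375915175/106718 + √21682459610/672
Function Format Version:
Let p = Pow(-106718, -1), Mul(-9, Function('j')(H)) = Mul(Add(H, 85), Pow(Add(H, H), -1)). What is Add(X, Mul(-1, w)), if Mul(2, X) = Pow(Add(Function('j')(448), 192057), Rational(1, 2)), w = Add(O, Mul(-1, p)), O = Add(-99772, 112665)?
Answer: Add(Rational(-1375915175, 106718), Mul(Rational(1, 672), Pow(21682459610, Rational(1, 2)))) ≈ -12674.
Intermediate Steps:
Function('j')(H) = Mul(Rational(-1, 18), Pow(H, -1), Add(85, H)) (Function('j')(H) = Mul(Rational(-1, 9), Mul(Add(H, 85), Pow(Add(H, H), -1))) = Mul(Rational(-1, 9), Mul(Add(85, H), Pow(Mul(2, H), -1))) = Mul(Rational(-1, 9), Mul(Add(85, H), Mul(Rational(1, 2), Pow(H, -1)))) = Mul(Rational(-1, 9), Mul(Rational(1, 2), Pow(H, -1), Add(85, H))) = Mul(Rational(-1, 18), Pow(H, -1), Add(85, H)))
p = Rational(-1, 106718) ≈ -9.3705e-6
O = 12893
w = Rational(1375915175, 106718) (w = Add(12893, Mul(-1, Rational(-1, 106718))) = Add(12893, Rational(1, 106718)) = Rational(1375915175, 106718) ≈ 12893.)
X = Mul(Rational(1, 672), Pow(21682459610, Rational(1, 2))) (X = Mul(Rational(1, 2), Pow(Add(Mul(Rational(1, 18), Pow(448, -1), Add(-85, Mul(-1, 448))), 192057), Rational(1, 2))) = Mul(Rational(1, 2), Pow(Add(Mul(Rational(1, 18), Rational(1, 448), Add(-85, -448)), 192057), Rational(1, 2))) = Mul(Rational(1, 2), Pow(Add(Mul(Rational(1, 18), Rational(1, 448), -533), 192057), Rational(1, 2))) = Mul(Rational(1, 2), Pow(Add(Rational(-533, 8064), 192057), Rational(1, 2))) = Mul(Rational(1, 2), Pow(Rational(1548747115, 8064), Rational(1, 2))) = Mul(Rational(1, 2), Mul(Rational(1, 336), Pow(21682459610, Rational(1, 2)))) = Mul(Rational(1, 672), Pow(21682459610, Rational(1, 2))) ≈ 219.12)
Add(X, Mul(-1, w)) = Add(Mul(Rational(1, 672), Pow(21682459610, Rational(1, 2))), Mul(-1, Rational(1375915175, 106718))) = Add(Mul(Rational(1, 672), Pow(21682459610, Rational(1, 2))), Rational(-1375915175, 106718)) = Add(Rational(-1375915175, 106718), Mul(Rational(1, 672), Pow(21682459610, Rational(1, 2))))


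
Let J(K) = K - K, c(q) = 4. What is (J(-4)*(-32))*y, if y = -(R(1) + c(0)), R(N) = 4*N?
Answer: 0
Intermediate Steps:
J(K) = 0
y = -8 (y = -(4*1 + 4) = -(4 + 4) = -1*8 = -8)
(J(-4)*(-32))*y = (0*(-32))*(-8) = 0*(-8) = 0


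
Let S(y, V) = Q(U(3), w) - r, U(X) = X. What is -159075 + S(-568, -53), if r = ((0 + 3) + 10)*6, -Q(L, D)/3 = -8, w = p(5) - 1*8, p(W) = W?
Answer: -159129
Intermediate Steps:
w = -3 (w = 5 - 1*8 = 5 - 8 = -3)
Q(L, D) = 24 (Q(L, D) = -3*(-8) = 24)
r = 78 (r = (3 + 10)*6 = 13*6 = 78)
S(y, V) = -54 (S(y, V) = 24 - 1*78 = 24 - 78 = -54)
-159075 + S(-568, -53) = -159075 - 54 = -159129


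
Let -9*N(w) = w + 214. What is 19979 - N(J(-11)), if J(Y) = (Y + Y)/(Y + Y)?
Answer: 180026/9 ≈ 20003.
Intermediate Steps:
J(Y) = 1 (J(Y) = (2*Y)/((2*Y)) = (2*Y)*(1/(2*Y)) = 1)
N(w) = -214/9 - w/9 (N(w) = -(w + 214)/9 = -(214 + w)/9 = -214/9 - w/9)
19979 - N(J(-11)) = 19979 - (-214/9 - ⅑*1) = 19979 - (-214/9 - ⅑) = 19979 - 1*(-215/9) = 19979 + 215/9 = 180026/9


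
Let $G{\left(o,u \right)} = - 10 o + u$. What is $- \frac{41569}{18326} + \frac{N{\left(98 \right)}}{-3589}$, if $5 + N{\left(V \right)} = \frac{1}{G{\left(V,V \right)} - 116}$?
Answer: $- \frac{3381847583}{1491828863} \approx -2.2669$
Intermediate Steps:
$G{\left(o,u \right)} = u - 10 o$
$N{\left(V \right)} = -5 + \frac{1}{-116 - 9 V}$ ($N{\left(V \right)} = -5 + \frac{1}{\left(V - 10 V\right) - 116} = -5 + \frac{1}{- 9 V - 116} = -5 + \frac{1}{-116 - 9 V}$)
$- \frac{41569}{18326} + \frac{N{\left(98 \right)}}{-3589} = - \frac{41569}{18326} + \frac{\frac{1}{-116 - 882} \left(581 + 45 \cdot 98\right)}{-3589} = \left(-41569\right) \frac{1}{18326} + \frac{581 + 4410}{-116 - 882} \left(- \frac{1}{3589}\right) = - \frac{3779}{1666} + \frac{1}{-998} \cdot 4991 \left(- \frac{1}{3589}\right) = - \frac{3779}{1666} + \left(- \frac{1}{998}\right) 4991 \left(- \frac{1}{3589}\right) = - \frac{3779}{1666} - - \frac{4991}{3581822} = - \frac{3779}{1666} + \frac{4991}{3581822} = - \frac{3381847583}{1491828863}$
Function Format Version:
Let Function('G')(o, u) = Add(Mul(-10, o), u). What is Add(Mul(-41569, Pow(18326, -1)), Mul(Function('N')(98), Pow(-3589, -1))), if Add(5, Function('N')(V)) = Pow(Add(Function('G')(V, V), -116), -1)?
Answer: Rational(-3381847583, 1491828863) ≈ -2.2669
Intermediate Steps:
Function('G')(o, u) = Add(u, Mul(-10, o))
Function('N')(V) = Add(-5, Pow(Add(-116, Mul(-9, V)), -1)) (Function('N')(V) = Add(-5, Pow(Add(Add(V, Mul(-10, V)), -116), -1)) = Add(-5, Pow(Add(Mul(-9, V), -116), -1)) = Add(-5, Pow(Add(-116, Mul(-9, V)), -1)))
Add(Mul(-41569, Pow(18326, -1)), Mul(Function('N')(98), Pow(-3589, -1))) = Add(Mul(-41569, Pow(18326, -1)), Mul(Mul(Pow(Add(-116, Mul(-9, 98)), -1), Add(581, Mul(45, 98))), Pow(-3589, -1))) = Add(Mul(-41569, Rational(1, 18326)), Mul(Mul(Pow(Add(-116, -882), -1), Add(581, 4410)), Rational(-1, 3589))) = Add(Rational(-3779, 1666), Mul(Mul(Pow(-998, -1), 4991), Rational(-1, 3589))) = Add(Rational(-3779, 1666), Mul(Mul(Rational(-1, 998), 4991), Rational(-1, 3589))) = Add(Rational(-3779, 1666), Mul(Rational(-4991, 998), Rational(-1, 3589))) = Add(Rational(-3779, 1666), Rational(4991, 3581822)) = Rational(-3381847583, 1491828863)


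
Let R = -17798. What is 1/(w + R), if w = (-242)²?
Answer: 1/40766 ≈ 2.4530e-5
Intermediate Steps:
w = 58564
1/(w + R) = 1/(58564 - 17798) = 1/40766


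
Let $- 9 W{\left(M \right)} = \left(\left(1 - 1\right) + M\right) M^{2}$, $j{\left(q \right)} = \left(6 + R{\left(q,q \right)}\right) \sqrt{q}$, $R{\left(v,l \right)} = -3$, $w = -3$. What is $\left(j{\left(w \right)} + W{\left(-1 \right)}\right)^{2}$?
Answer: $- \frac{2186}{81} + \frac{2 i \sqrt{3}}{3} \approx -26.988 + 1.1547 i$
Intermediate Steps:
$j{\left(q \right)} = 3 \sqrt{q}$ ($j{\left(q \right)} = \left(6 - 3\right) \sqrt{q} = 3 \sqrt{q}$)
$W{\left(M \right)} = - \frac{M^{3}}{9}$ ($W{\left(M \right)} = - \frac{\left(\left(1 - 1\right) + M\right) M^{2}}{9} = - \frac{\left(0 + M\right) M^{2}}{9} = - \frac{M M^{2}}{9} = - \frac{M^{3}}{9}$)
$\left(j{\left(w \right)} + W{\left(-1 \right)}\right)^{2} = \left(3 \sqrt{-3} - \frac{\left(-1\right)^{3}}{9}\right)^{2} = \left(3 i \sqrt{3} - - \frac{1}{9}\right)^{2} = \left(3 i \sqrt{3} + \frac{1}{9}\right)^{2} = \left(\frac{1}{9} + 3 i \sqrt{3}\right)^{2}$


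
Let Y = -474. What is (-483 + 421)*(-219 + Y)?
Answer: 42966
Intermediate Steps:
(-483 + 421)*(-219 + Y) = (-483 + 421)*(-219 - 474) = -62*(-693) = 42966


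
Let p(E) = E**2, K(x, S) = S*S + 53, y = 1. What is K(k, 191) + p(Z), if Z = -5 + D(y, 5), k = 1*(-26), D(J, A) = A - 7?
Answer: 36583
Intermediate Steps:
D(J, A) = -7 + A
k = -26
K(x, S) = 53 + S**2 (K(x, S) = S**2 + 53 = 53 + S**2)
Z = -7 (Z = -5 + (-7 + 5) = -5 - 2 = -7)
K(k, 191) + p(Z) = (53 + 191**2) + (-7)**2 = (53 + 36481) + 49 = 36534 + 49 = 36583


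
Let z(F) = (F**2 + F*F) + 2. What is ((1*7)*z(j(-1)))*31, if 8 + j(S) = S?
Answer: 35588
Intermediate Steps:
j(S) = -8 + S
z(F) = 2 + 2*F**2 (z(F) = (F**2 + F**2) + 2 = 2*F**2 + 2 = 2 + 2*F**2)
((1*7)*z(j(-1)))*31 = ((1*7)*(2 + 2*(-8 - 1)**2))*31 = (7*(2 + 2*(-9)**2))*31 = (7*(2 + 2*81))*31 = (7*(2 + 162))*31 = (7*164)*31 = 1148*31 = 35588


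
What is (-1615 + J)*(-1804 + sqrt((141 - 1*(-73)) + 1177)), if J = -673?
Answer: 4127552 - 2288*sqrt(1391) ≈ 4.0422e+6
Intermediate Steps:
(-1615 + J)*(-1804 + sqrt((141 - 1*(-73)) + 1177)) = (-1615 - 673)*(-1804 + sqrt((141 - 1*(-73)) + 1177)) = -2288*(-1804 + sqrt((141 + 73) + 1177)) = -2288*(-1804 + sqrt(214 + 1177)) = -2288*(-1804 + sqrt(1391)) = 4127552 - 2288*sqrt(1391)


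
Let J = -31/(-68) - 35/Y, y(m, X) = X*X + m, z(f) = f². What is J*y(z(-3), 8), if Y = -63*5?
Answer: 25331/612 ≈ 41.391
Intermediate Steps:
Y = -315
y(m, X) = m + X² (y(m, X) = X² + m = m + X²)
J = 347/612 (J = -31/(-68) - 35/(-315) = -31*(-1/68) - 35*(-1/315) = 31/68 + ⅑ = 347/612 ≈ 0.56699)
J*y(z(-3), 8) = 347*((-3)² + 8²)/612 = 347*(9 + 64)/612 = (347/612)*73 = 25331/612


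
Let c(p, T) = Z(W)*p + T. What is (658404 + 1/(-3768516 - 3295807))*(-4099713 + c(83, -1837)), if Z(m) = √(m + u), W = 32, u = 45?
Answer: -19077041260719861050/7064323 + 386047817200753*√77/7064323 ≈ -2.7000e+12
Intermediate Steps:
Z(m) = √(45 + m) (Z(m) = √(m + 45) = √(45 + m))
c(p, T) = T + p*√77 (c(p, T) = √(45 + 32)*p + T = √77*p + T = p*√77 + T = T + p*√77)
(658404 + 1/(-3768516 - 3295807))*(-4099713 + c(83, -1837)) = (658404 + 1/(-3768516 - 3295807))*(-4099713 + (-1837 + 83*√77)) = (658404 + 1/(-7064323))*(-4101550 + 83*√77) = (658404 - 1/7064323)*(-4101550 + 83*√77) = 4651178520491*(-4101550 + 83*√77)/7064323 = -19077041260719861050/7064323 + 386047817200753*√77/7064323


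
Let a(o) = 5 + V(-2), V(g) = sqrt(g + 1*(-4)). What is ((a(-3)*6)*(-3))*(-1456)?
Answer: 131040 + 26208*I*sqrt(6) ≈ 1.3104e+5 + 64196.0*I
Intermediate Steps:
V(g) = sqrt(-4 + g) (V(g) = sqrt(g - 4) = sqrt(-4 + g))
a(o) = 5 + I*sqrt(6) (a(o) = 5 + sqrt(-4 - 2) = 5 + sqrt(-6) = 5 + I*sqrt(6))
((a(-3)*6)*(-3))*(-1456) = (((5 + I*sqrt(6))*6)*(-3))*(-1456) = ((30 + 6*I*sqrt(6))*(-3))*(-1456) = (-90 - 18*I*sqrt(6))*(-1456) = 131040 + 26208*I*sqrt(6)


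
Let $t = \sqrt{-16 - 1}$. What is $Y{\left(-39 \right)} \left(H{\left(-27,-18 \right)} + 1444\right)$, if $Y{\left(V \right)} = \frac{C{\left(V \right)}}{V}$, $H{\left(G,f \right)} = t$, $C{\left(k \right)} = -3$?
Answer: $\frac{1444}{13} + \frac{i \sqrt{17}}{13} \approx 111.08 + 0.31716 i$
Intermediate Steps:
$t = i \sqrt{17}$ ($t = \sqrt{-17} = i \sqrt{17} \approx 4.1231 i$)
$H{\left(G,f \right)} = i \sqrt{17}$
$Y{\left(V \right)} = - \frac{3}{V}$
$Y{\left(-39 \right)} \left(H{\left(-27,-18 \right)} + 1444\right) = - \frac{3}{-39} \left(i \sqrt{17} + 1444\right) = \left(-3\right) \left(- \frac{1}{39}\right) \left(1444 + i \sqrt{17}\right) = \frac{1444 + i \sqrt{17}}{13} = \frac{1444}{13} + \frac{i \sqrt{17}}{13}$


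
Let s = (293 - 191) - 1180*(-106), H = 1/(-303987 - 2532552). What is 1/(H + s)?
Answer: 2836539/355083625097 ≈ 7.9884e-6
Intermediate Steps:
H = -1/2836539 (H = 1/(-2836539) = -1/2836539 ≈ -3.5254e-7)
s = 125182 (s = 102 + 125080 = 125182)
1/(H + s) = 1/(-1/2836539 + 125182) = 1/(355083625097/2836539) = 2836539/355083625097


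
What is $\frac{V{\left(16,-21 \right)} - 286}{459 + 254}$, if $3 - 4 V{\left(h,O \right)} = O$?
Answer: $- \frac{280}{713} \approx -0.39271$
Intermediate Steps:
$V{\left(h,O \right)} = \frac{3}{4} - \frac{O}{4}$
$\frac{V{\left(16,-21 \right)} - 286}{459 + 254} = \frac{\left(\frac{3}{4} - - \frac{21}{4}\right) - 286}{459 + 254} = \frac{\left(\frac{3}{4} + \frac{21}{4}\right) - 286}{713} = \left(6 - 286\right) \frac{1}{713} = \left(-280\right) \frac{1}{713} = - \frac{280}{713}$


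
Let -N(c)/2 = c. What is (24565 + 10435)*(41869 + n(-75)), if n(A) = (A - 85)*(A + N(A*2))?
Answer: 205415000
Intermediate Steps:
N(c) = -2*c
n(A) = -3*A*(-85 + A) (n(A) = (A - 85)*(A - 2*A*2) = (-85 + A)*(A - 4*A) = (-85 + A)*(-3*A) = -3*A*(-85 + A))
(24565 + 10435)*(41869 + n(-75)) = (24565 + 10435)*(41869 + 3*(-75)*(85 - 1*(-75))) = 35000*(41869 + 3*(-75)*(85 + 75)) = 35000*(41869 + 3*(-75)*160) = 35000*(41869 - 36000) = 35000*5869 = 205415000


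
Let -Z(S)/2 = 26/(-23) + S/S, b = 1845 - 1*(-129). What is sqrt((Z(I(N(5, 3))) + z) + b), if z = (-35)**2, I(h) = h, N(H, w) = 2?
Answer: sqrt(1692409)/23 ≈ 56.562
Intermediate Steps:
b = 1974 (b = 1845 + 129 = 1974)
z = 1225
Z(S) = 6/23 (Z(S) = -2*(26/(-23) + S/S) = -2*(26*(-1/23) + 1) = -2*(-26/23 + 1) = -2*(-3/23) = 6/23)
sqrt((Z(I(N(5, 3))) + z) + b) = sqrt((6/23 + 1225) + 1974) = sqrt(28181/23 + 1974) = sqrt(73583/23) = sqrt(1692409)/23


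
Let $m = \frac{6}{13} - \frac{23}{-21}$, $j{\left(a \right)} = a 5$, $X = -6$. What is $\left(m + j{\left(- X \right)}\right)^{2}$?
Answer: $\frac{74218225}{74529} \approx 995.83$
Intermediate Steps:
$j{\left(a \right)} = 5 a$
$m = \frac{425}{273}$ ($m = 6 \cdot \frac{1}{13} - - \frac{23}{21} = \frac{6}{13} + \frac{23}{21} = \frac{425}{273} \approx 1.5568$)
$\left(m + j{\left(- X \right)}\right)^{2} = \left(\frac{425}{273} + 5 \left(\left(-1\right) \left(-6\right)\right)\right)^{2} = \left(\frac{425}{273} + 5 \cdot 6\right)^{2} = \left(\frac{425}{273} + 30\right)^{2} = \left(\frac{8615}{273}\right)^{2} = \frac{74218225}{74529}$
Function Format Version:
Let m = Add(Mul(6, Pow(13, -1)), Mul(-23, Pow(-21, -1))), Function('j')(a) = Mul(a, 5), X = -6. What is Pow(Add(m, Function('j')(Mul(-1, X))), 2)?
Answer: Rational(74218225, 74529) ≈ 995.83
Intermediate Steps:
Function('j')(a) = Mul(5, a)
m = Rational(425, 273) (m = Add(Mul(6, Rational(1, 13)), Mul(-23, Rational(-1, 21))) = Add(Rational(6, 13), Rational(23, 21)) = Rational(425, 273) ≈ 1.5568)
Pow(Add(m, Function('j')(Mul(-1, X))), 2) = Pow(Add(Rational(425, 273), Mul(5, Mul(-1, -6))), 2) = Pow(Add(Rational(425, 273), Mul(5, 6)), 2) = Pow(Add(Rational(425, 273), 30), 2) = Pow(Rational(8615, 273), 2) = Rational(74218225, 74529)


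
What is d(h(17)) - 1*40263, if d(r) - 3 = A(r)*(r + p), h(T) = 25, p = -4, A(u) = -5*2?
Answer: -40470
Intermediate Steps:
A(u) = -10
d(r) = 43 - 10*r (d(r) = 3 - 10*(r - 4) = 3 - 10*(-4 + r) = 3 + (40 - 10*r) = 43 - 10*r)
d(h(17)) - 1*40263 = (43 - 10*25) - 1*40263 = (43 - 250) - 40263 = -207 - 40263 = -40470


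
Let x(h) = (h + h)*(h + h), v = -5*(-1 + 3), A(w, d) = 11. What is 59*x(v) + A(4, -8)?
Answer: 23611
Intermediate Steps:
v = -10 (v = -5*2 = -10)
x(h) = 4*h² (x(h) = (2*h)*(2*h) = 4*h²)
59*x(v) + A(4, -8) = 59*(4*(-10)²) + 11 = 59*(4*100) + 11 = 59*400 + 11 = 23600 + 11 = 23611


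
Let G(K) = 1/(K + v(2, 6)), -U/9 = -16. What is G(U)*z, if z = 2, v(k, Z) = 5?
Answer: 2/149 ≈ 0.013423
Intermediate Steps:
U = 144 (U = -9*(-16) = 144)
G(K) = 1/(5 + K) (G(K) = 1/(K + 5) = 1/(5 + K))
G(U)*z = 2/(5 + 144) = 2/149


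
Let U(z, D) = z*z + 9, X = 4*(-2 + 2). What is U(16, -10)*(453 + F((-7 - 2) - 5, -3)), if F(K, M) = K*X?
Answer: 120045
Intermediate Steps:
X = 0 (X = 4*0 = 0)
U(z, D) = 9 + z**2 (U(z, D) = z**2 + 9 = 9 + z**2)
F(K, M) = 0 (F(K, M) = K*0 = 0)
U(16, -10)*(453 + F((-7 - 2) - 5, -3)) = (9 + 16**2)*(453 + 0) = (9 + 256)*453 = 265*453 = 120045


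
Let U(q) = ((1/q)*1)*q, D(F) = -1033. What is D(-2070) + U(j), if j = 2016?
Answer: -1032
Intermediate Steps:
U(q) = 1 (U(q) = (1/q)*q = q/q = 1)
D(-2070) + U(j) = -1033 + 1 = -1032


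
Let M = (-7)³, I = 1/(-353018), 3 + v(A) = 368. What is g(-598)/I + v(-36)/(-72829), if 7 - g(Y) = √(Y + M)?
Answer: -179969635819/72829 + 353018*I*√941 ≈ -2.4711e+6 + 1.0829e+7*I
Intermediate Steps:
v(A) = 365 (v(A) = -3 + 368 = 365)
I = -1/353018 ≈ -2.8327e-6
M = -343
g(Y) = 7 - √(-343 + Y) (g(Y) = 7 - √(Y - 343) = 7 - √(-343 + Y))
g(-598)/I + v(-36)/(-72829) = (7 - √(-343 - 598))/(-1/353018) + 365/(-72829) = (7 - √(-941))*(-353018) + 365*(-1/72829) = (7 - I*√941)*(-353018) - 365/72829 = (-2471126 + 353018*I*√941) - 365/72829 = -179969635819/72829 + 353018*I*√941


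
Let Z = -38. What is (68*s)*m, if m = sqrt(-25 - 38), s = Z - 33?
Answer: -14484*I*sqrt(7) ≈ -38321.0*I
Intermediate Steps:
s = -71 (s = -38 - 33 = -71)
m = 3*I*sqrt(7) (m = sqrt(-63) = 3*I*sqrt(7) ≈ 7.9373*I)
(68*s)*m = (68*(-71))*(3*I*sqrt(7)) = -14484*I*sqrt(7)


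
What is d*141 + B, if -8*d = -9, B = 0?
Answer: 1269/8 ≈ 158.63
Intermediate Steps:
d = 9/8 (d = -1/8*(-9) = 9/8 ≈ 1.1250)
d*141 + B = (9/8)*141 + 0 = 1269/8 + 0 = 1269/8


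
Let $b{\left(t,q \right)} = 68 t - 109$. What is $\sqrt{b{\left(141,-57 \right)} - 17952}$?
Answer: $i \sqrt{8473} \approx 92.049 i$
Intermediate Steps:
$b{\left(t,q \right)} = -109 + 68 t$
$\sqrt{b{\left(141,-57 \right)} - 17952} = \sqrt{\left(-109 + 68 \cdot 141\right) - 17952} = \sqrt{\left(-109 + 9588\right) - 17952} = \sqrt{9479 - 17952} = \sqrt{-8473} = i \sqrt{8473}$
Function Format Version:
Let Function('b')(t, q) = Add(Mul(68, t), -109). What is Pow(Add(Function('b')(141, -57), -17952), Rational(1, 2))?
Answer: Mul(I, Pow(8473, Rational(1, 2))) ≈ Mul(92.049, I)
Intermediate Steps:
Function('b')(t, q) = Add(-109, Mul(68, t))
Pow(Add(Function('b')(141, -57), -17952), Rational(1, 2)) = Pow(Add(Add(-109, Mul(68, 141)), -17952), Rational(1, 2)) = Pow(Add(Add(-109, 9588), -17952), Rational(1, 2)) = Pow(Add(9479, -17952), Rational(1, 2)) = Pow(-8473, Rational(1, 2)) = Mul(I, Pow(8473, Rational(1, 2)))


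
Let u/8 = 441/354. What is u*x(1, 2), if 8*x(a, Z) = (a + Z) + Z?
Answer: 735/118 ≈ 6.2288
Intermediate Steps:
u = 588/59 (u = 8*(441/354) = 8*(441*(1/354)) = 8*(147/118) = 588/59 ≈ 9.9661)
x(a, Z) = Z/4 + a/8 (x(a, Z) = ((a + Z) + Z)/8 = ((Z + a) + Z)/8 = (a + 2*Z)/8 = Z/4 + a/8)
u*x(1, 2) = 588*((¼)*2 + (⅛)*1)/59 = 588*(½ + ⅛)/59 = (588/59)*(5/8) = 735/118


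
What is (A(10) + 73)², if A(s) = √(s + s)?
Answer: 5349 + 292*√5 ≈ 6001.9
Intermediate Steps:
A(s) = √2*√s (A(s) = √(2*s) = √2*√s)
(A(10) + 73)² = (√2*√10 + 73)² = (2*√5 + 73)² = (73 + 2*√5)²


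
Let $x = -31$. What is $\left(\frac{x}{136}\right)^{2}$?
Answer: $\frac{961}{18496} \approx 0.051957$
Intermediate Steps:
$\left(\frac{x}{136}\right)^{2} = \left(- \frac{31}{136}\right)^{2} = \frac{961}{18496}$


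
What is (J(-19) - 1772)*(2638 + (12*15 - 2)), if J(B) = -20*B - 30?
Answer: -4004352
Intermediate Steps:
J(B) = -30 - 20*B
(J(-19) - 1772)*(2638 + (12*15 - 2)) = ((-30 - 20*(-19)) - 1772)*(2638 + (12*15 - 2)) = ((-30 + 380) - 1772)*(2638 + (180 - 2)) = (350 - 1772)*(2638 + 178) = -1422*2816 = -4004352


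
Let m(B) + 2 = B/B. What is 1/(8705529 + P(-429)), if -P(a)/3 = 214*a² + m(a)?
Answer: -1/109448790 ≈ -9.1367e-9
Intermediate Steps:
m(B) = -1 (m(B) = -2 + B/B = -2 + 1 = -1)
P(a) = 3 - 642*a² (P(a) = -3*(214*a² - 1) = -3*(-1 + 214*a²) = 3 - 642*a²)
1/(8705529 + P(-429)) = 1/(8705529 + (3 - 642*(-429)²)) = 1/(8705529 + (3 - 642*184041)) = 1/(8705529 + (3 - 118154322)) = 1/(8705529 - 118154319) = 1/(-109448790) = -1/109448790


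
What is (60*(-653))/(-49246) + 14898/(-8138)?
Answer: -7977309/7706999 ≈ -1.0351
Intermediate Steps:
(60*(-653))/(-49246) + 14898/(-8138) = -39180*(-1/49246) + 14898*(-1/8138) = 19590/24623 - 573/313 = -7977309/7706999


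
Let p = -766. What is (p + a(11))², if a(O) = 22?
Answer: 553536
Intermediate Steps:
(p + a(11))² = (-766 + 22)² = (-744)² = 553536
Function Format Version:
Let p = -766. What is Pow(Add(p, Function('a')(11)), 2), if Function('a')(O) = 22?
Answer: 553536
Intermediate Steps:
Pow(Add(p, Function('a')(11)), 2) = Pow(Add(-766, 22), 2) = Pow(-744, 2) = 553536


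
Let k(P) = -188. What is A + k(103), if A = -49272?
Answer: -49460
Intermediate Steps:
A + k(103) = -49272 - 188 = -49460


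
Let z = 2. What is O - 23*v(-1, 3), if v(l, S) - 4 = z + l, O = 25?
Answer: -90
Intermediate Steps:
v(l, S) = 6 + l (v(l, S) = 4 + (2 + l) = 6 + l)
O - 23*v(-1, 3) = 25 - 23*(6 - 1) = 25 - 23*5 = 25 - 115 = -90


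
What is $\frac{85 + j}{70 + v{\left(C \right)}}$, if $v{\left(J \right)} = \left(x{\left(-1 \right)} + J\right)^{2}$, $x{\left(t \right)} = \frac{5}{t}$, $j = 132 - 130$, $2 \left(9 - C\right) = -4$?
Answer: $\frac{87}{106} \approx 0.82076$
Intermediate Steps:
$C = 11$ ($C = 9 - -2 = 9 + 2 = 11$)
$j = 2$ ($j = 132 - 130 = 2$)
$v{\left(J \right)} = \left(-5 + J\right)^{2}$ ($v{\left(J \right)} = \left(\frac{5}{-1} + J\right)^{2} = \left(5 \left(-1\right) + J\right)^{2} = \left(-5 + J\right)^{2}$)
$\frac{85 + j}{70 + v{\left(C \right)}} = \frac{85 + 2}{70 + \left(-5 + 11\right)^{2}} = \frac{87}{70 + 6^{2}} = \frac{87}{70 + 36} = \frac{87}{106}$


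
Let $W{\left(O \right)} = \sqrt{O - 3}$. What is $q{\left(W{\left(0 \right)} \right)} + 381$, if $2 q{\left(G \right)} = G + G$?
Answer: $381 + i \sqrt{3} \approx 381.0 + 1.732 i$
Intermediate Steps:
$W{\left(O \right)} = \sqrt{-3 + O}$
$q{\left(G \right)} = G$ ($q{\left(G \right)} = \frac{G + G}{2} = \frac{2 G}{2} = G$)
$q{\left(W{\left(0 \right)} \right)} + 381 = \sqrt{-3 + 0} + 381 = \sqrt{-3} + 381 = i \sqrt{3} + 381 = 381 + i \sqrt{3}$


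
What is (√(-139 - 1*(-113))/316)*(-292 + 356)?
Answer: 16*I*√26/79 ≈ 1.0327*I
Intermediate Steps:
(√(-139 - 1*(-113))/316)*(-292 + 356) = (√(-139 + 113)*(1/316))*64 = (√(-26)*(1/316))*64 = ((I*√26)*(1/316))*64 = (I*√26/316)*64 = 16*I*√26/79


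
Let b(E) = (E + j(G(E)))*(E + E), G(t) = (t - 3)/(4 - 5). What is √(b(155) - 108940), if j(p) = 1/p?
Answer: I*√87928105/38 ≈ 246.76*I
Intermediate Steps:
G(t) = 3 - t (G(t) = (-3 + t)/(-1) = (-3 + t)*(-1) = 3 - t)
b(E) = 2*E*(E + 1/(3 - E)) (b(E) = (E + 1/(3 - E))*(E + E) = (E + 1/(3 - E))*(2*E) = 2*E*(E + 1/(3 - E)))
√(b(155) - 108940) = √(2*155*(-1 + 155*(-3 + 155))/(-3 + 155) - 108940) = √(2*155*(-1 + 155*152)/152 - 108940) = √(2*155*(1/152)*(-1 + 23560) - 108940) = √(2*155*(1/152)*23559 - 108940) = √(3651645/76 - 108940) = √(-4627795/76) = I*√87928105/38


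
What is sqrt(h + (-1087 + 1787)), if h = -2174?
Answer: I*sqrt(1474) ≈ 38.393*I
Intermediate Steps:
sqrt(h + (-1087 + 1787)) = sqrt(-2174 + (-1087 + 1787)) = sqrt(-2174 + 700) = sqrt(-1474) = I*sqrt(1474)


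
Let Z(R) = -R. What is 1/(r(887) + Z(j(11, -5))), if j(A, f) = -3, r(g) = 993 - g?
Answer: 1/109 ≈ 0.0091743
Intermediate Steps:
1/(r(887) + Z(j(11, -5))) = 1/((993 - 1*887) - 1*(-3)) = 1/((993 - 887) + 3) = 1/(106 + 3) = 1/109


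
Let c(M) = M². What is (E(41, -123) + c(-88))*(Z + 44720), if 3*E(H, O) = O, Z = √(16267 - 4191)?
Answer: 344478160 + 15406*√3019 ≈ 3.4532e+8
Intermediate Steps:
Z = 2*√3019 (Z = √12076 = 2*√3019 ≈ 109.89)
E(H, O) = O/3
(E(41, -123) + c(-88))*(Z + 44720) = ((⅓)*(-123) + (-88)²)*(2*√3019 + 44720) = (-41 + 7744)*(44720 + 2*√3019) = 7703*(44720 + 2*√3019) = 344478160 + 15406*√3019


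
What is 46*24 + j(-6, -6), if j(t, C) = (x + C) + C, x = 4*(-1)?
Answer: 1088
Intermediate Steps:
x = -4
j(t, C) = -4 + 2*C (j(t, C) = (-4 + C) + C = -4 + 2*C)
46*24 + j(-6, -6) = 46*24 + (-4 + 2*(-6)) = 1104 + (-4 - 12) = 1104 - 16 = 1088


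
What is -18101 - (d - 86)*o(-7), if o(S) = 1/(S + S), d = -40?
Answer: -18110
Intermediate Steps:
o(S) = 1/(2*S)
-18101 - (d - 86)*o(-7) = -18101 - (-40 - 86)*(½)/(-7) = -18101 - (-126)*(½)*(-⅐) = -18101 - (-126)*(-1)/14 = -18101 - 1*9 = -18101 - 9 = -18110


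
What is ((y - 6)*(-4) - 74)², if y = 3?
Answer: 3844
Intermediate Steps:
((y - 6)*(-4) - 74)² = ((3 - 6)*(-4) - 74)² = (-3*(-4) - 74)² = (12 - 74)² = (-62)² = 3844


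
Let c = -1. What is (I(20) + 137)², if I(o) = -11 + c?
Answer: 15625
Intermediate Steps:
I(o) = -12 (I(o) = -11 - 1 = -12)
(I(20) + 137)² = (-12 + 137)² = 125² = 15625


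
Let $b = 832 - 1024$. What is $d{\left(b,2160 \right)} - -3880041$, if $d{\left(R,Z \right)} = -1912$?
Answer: $3878129$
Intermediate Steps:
$b = -192$ ($b = 832 - 1024 = -192$)
$d{\left(b,2160 \right)} - -3880041 = -1912 - -3880041 = -1912 + 3880041 = 3878129$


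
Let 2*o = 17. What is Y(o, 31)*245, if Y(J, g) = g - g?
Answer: 0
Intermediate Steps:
o = 17/2 (o = (½)*17 = 17/2 ≈ 8.5000)
Y(J, g) = 0
Y(o, 31)*245 = 0*245 = 0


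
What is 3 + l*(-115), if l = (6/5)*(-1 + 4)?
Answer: -411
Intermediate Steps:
l = 18/5 (l = (6*(1/5))*3 = (6/5)*3 = 18/5 ≈ 3.6000)
3 + l*(-115) = 3 + (18/5)*(-115) = 3 - 414 = -411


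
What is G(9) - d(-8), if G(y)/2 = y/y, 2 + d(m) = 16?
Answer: -12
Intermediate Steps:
d(m) = 14 (d(m) = -2 + 16 = 14)
G(y) = 2 (G(y) = 2*(y/y) = 2*1 = 2)
G(9) - d(-8) = 2 - 1*14 = 2 - 14 = -12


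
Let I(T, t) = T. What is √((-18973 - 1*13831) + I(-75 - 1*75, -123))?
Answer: I*√32954 ≈ 181.53*I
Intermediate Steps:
√((-18973 - 1*13831) + I(-75 - 1*75, -123)) = √((-18973 - 1*13831) + (-75 - 1*75)) = √((-18973 - 13831) + (-75 - 75)) = √(-32804 - 150) = √(-32954) = I*√32954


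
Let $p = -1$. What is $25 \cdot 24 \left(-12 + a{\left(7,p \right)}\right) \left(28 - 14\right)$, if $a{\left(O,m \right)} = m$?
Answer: $-109200$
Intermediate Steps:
$25 \cdot 24 \left(-12 + a{\left(7,p \right)}\right) \left(28 - 14\right) = 25 \cdot 24 \left(-12 - 1\right) \left(28 - 14\right) = 600 \left(\left(-13\right) 14\right) = 600 \left(-182\right) = -109200$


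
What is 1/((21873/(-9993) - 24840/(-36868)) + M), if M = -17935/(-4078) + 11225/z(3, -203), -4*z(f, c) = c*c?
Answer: 5159451299301754/9252672232607431 ≈ 0.55762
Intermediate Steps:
z(f, c) = -c**2/4 (z(f, c) = -c*c/4 = -c**2/4)
M = 555981215/168050302 (M = -17935/(-4078) + 11225/((-1/4*(-203)**2)) = -17935*(-1/4078) + 11225/((-1/4*41209)) = 17935/4078 + 11225/(-41209/4) = 17935/4078 + 11225*(-4/41209) = 17935/4078 - 44900/41209 = 555981215/168050302 ≈ 3.3084)
1/((21873/(-9993) - 24840/(-36868)) + M) = 1/((21873/(-9993) - 24840/(-36868)) + 555981215/168050302) = 1/((21873*(-1/9993) - 24840*(-1/36868)) + 555981215/168050302) = 1/((-7291/3331 + 6210/9217) + 555981215/168050302) = 1/(-46515637/30701827 + 555981215/168050302) = 1/(9252672232607431/5159451299301754) = 5159451299301754/9252672232607431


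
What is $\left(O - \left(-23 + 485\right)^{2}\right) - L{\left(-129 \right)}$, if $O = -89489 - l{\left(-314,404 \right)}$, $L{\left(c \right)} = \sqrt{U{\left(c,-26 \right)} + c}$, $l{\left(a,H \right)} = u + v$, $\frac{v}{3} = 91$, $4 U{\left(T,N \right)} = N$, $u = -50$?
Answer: $-303156 - \frac{i \sqrt{542}}{2} \approx -3.0316 \cdot 10^{5} - 11.64 i$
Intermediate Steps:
$U{\left(T,N \right)} = \frac{N}{4}$
$v = 273$ ($v = 3 \cdot 91 = 273$)
$l{\left(a,H \right)} = 223$ ($l{\left(a,H \right)} = -50 + 273 = 223$)
$L{\left(c \right)} = \sqrt{- \frac{13}{2} + c}$ ($L{\left(c \right)} = \sqrt{\frac{1}{4} \left(-26\right) + c} = \sqrt{- \frac{13}{2} + c}$)
$O = -89712$ ($O = -89489 - 223 = -89712$)
$\left(O - \left(-23 + 485\right)^{2}\right) - L{\left(-129 \right)} = \left(-89712 - \left(-23 + 485\right)^{2}\right) - \frac{\sqrt{-26 + 4 \left(-129\right)}}{2} = \left(-89712 - 462^{2}\right) - \frac{\sqrt{-26 - 516}}{2} = \left(-89712 - 213444\right) - \frac{\sqrt{-542}}{2} = \left(-89712 - 213444\right) - \frac{i \sqrt{542}}{2} = -303156 - \frac{i \sqrt{542}}{2}$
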